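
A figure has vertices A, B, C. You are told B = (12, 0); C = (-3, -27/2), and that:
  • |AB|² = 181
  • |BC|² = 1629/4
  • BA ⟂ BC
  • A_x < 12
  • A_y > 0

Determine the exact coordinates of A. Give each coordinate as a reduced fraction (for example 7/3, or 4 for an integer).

A = (3, 10)

1. A_x = 3  [[BA ⟂ BC ⇒ -15x-27/2y+180=0] ∩ [|A−(12, 0)|²=181]]
2. A_y = 10  [[BA ⟂ BC ⇒ -15x-27/2y+180=0] ∩ [|A−(12, 0)|²=181]]
   so A = (3, 10)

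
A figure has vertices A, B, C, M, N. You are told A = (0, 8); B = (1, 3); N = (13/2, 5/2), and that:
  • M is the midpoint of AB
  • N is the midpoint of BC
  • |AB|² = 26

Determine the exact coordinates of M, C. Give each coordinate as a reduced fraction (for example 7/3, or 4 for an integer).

M = (1/2, 11/2)
C = (12, 2)

1. M_x = 1/2  [2·M = A+B = (0, 8)+(1, 3)]
2. M_y = 11/2  [2·M = A+B = (0, 8)+(1, 3)]
   so M = (1/2, 11/2)
3. C_x = 12  [C = 2·N−B = 2·(13/2, 5/2)−(1, 3)]
4. C_y = 2  [C = 2·N−B = 2·(13/2, 5/2)−(1, 3)]
   so C = (12, 2)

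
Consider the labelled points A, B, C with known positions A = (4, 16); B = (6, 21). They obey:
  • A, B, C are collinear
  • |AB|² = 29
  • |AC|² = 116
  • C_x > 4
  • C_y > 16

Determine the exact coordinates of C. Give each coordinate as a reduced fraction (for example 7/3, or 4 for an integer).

1. C_x = 8  [[A, B, C are collinear ⇒ -5x+2y-12=0] ∩ [|C−(4, 16)|²=116]]
2. C_y = 26  [[A, B, C are collinear ⇒ -5x+2y-12=0] ∩ [|C−(4, 16)|²=116]]
   so C = (8, 26)

C = (8, 26)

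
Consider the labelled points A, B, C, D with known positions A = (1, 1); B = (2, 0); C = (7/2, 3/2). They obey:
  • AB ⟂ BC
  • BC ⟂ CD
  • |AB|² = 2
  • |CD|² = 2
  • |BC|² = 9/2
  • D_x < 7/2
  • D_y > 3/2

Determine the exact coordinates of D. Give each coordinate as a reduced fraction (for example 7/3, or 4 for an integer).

D = (5/2, 5/2)

1. D_x = 5/2  [[BC ⟂ CD ⇒ 3/2x+3/2y-15/2=0] ∩ [|D−(7/2, 3/2)|²=2]]
2. D_y = 5/2  [[BC ⟂ CD ⇒ 3/2x+3/2y-15/2=0] ∩ [|D−(7/2, 3/2)|²=2]]
   so D = (5/2, 5/2)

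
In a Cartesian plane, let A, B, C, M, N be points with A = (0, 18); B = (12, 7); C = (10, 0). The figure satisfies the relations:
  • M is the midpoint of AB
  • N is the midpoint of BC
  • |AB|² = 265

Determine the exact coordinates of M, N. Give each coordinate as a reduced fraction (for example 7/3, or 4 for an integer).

M = (6, 25/2)
N = (11, 7/2)

1. M_x = 6  [2·M = A+B = (0, 18)+(12, 7)]
2. M_y = 25/2  [2·M = A+B = (0, 18)+(12, 7)]
   so M = (6, 25/2)
3. N_x = 11  [2·N = B+C = (12, 7)+(10, 0)]
4. N_y = 7/2  [2·N = B+C = (12, 7)+(10, 0)]
   so N = (11, 7/2)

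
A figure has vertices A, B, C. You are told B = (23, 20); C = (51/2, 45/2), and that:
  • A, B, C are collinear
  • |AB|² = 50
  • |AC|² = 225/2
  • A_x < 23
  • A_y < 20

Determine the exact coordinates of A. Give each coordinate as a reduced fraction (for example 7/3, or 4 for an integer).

1. A_x = 18  [[A, B, C are collinear ⇒ -5/2x+5/2y+15/2=0] ∩ [|A−(23, 20)|²=50]]
2. A_y = 15  [[A, B, C are collinear ⇒ -5/2x+5/2y+15/2=0] ∩ [|A−(23, 20)|²=50]]
   so A = (18, 15)

A = (18, 15)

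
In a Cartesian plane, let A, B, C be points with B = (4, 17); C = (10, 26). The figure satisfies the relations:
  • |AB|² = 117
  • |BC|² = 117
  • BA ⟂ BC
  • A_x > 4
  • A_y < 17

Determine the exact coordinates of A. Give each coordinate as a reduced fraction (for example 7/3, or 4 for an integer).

A = (13, 11)

1. A_x = 13  [[BA ⟂ BC ⇒ 6x+9y-177=0] ∩ [|A−(4, 17)|²=117]]
2. A_y = 11  [[BA ⟂ BC ⇒ 6x+9y-177=0] ∩ [|A−(4, 17)|²=117]]
   so A = (13, 11)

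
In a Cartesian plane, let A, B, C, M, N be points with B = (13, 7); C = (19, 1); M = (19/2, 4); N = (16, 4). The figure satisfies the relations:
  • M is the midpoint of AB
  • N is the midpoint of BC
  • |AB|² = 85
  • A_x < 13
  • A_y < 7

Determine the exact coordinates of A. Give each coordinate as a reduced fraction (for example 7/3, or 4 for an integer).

A = (6, 1)

1. A_x = 6  [A = 2·M−B = 2·(19/2, 4)−(13, 7)]
2. A_y = 1  [A = 2·M−B = 2·(19/2, 4)−(13, 7)]
   so A = (6, 1)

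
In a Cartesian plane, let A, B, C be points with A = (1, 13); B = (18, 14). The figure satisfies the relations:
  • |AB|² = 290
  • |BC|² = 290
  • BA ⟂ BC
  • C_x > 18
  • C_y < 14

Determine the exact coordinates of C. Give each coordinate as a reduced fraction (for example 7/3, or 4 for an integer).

C = (19, -3)

1. C_x = 19  [[BA ⟂ BC ⇒ -17x-1y+320=0] ∩ [|C−(18, 14)|²=290]]
2. C_y = -3  [[BA ⟂ BC ⇒ -17x-1y+320=0] ∩ [|C−(18, 14)|²=290]]
   so C = (19, -3)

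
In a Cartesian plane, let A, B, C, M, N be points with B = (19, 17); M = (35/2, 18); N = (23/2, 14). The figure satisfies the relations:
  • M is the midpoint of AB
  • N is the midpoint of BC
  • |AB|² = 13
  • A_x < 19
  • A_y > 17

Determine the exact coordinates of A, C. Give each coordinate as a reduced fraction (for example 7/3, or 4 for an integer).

A = (16, 19)
C = (4, 11)

1. A_x = 16  [A = 2·M−B = 2·(35/2, 18)−(19, 17)]
2. A_y = 19  [A = 2·M−B = 2·(35/2, 18)−(19, 17)]
   so A = (16, 19)
3. C_x = 4  [C = 2·N−B = 2·(23/2, 14)−(19, 17)]
4. C_y = 11  [C = 2·N−B = 2·(23/2, 14)−(19, 17)]
   so C = (4, 11)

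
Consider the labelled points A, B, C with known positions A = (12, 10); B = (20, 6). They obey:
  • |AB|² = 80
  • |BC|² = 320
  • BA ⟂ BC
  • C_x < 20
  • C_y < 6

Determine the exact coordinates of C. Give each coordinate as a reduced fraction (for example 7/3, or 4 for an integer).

1. C_x = 12  [[BA ⟂ BC ⇒ -8x+4y+136=0] ∩ [|C−(20, 6)|²=320]]
2. C_y = -10  [[BA ⟂ BC ⇒ -8x+4y+136=0] ∩ [|C−(20, 6)|²=320]]
   so C = (12, -10)

C = (12, -10)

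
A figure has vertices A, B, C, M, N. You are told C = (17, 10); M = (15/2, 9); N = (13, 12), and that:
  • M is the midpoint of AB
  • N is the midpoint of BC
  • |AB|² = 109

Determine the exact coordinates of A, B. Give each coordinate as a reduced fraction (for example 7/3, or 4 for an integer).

A = (6, 4)
B = (9, 14)

1. B_x = 9  [B = 2·N−C = 2·(13, 12)−(17, 10)]
2. B_y = 14  [B = 2·N−C = 2·(13, 12)−(17, 10)]
   so B = (9, 14)
3. A_x = 6  [A = 2·M−B = 2·(15/2, 9)−(9, 14)]
4. A_y = 4  [A = 2·M−B = 2·(15/2, 9)−(9, 14)]
   so A = (6, 4)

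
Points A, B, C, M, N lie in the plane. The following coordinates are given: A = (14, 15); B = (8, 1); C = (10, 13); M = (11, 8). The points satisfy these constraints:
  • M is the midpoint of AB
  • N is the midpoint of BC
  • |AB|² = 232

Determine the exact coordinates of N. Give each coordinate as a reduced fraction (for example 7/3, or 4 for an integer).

1. N_x = 9  [2·N = B+C = (8, 1)+(10, 13)]
2. N_y = 7  [2·N = B+C = (8, 1)+(10, 13)]
   so N = (9, 7)

N = (9, 7)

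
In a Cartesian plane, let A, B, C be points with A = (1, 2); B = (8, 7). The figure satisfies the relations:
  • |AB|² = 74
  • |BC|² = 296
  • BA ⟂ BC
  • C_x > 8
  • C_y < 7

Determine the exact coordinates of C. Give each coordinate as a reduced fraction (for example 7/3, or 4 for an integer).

C = (18, -7)

1. C_x = 18  [[BA ⟂ BC ⇒ -7x-5y+91=0] ∩ [|C−(8, 7)|²=296]]
2. C_y = -7  [[BA ⟂ BC ⇒ -7x-5y+91=0] ∩ [|C−(8, 7)|²=296]]
   so C = (18, -7)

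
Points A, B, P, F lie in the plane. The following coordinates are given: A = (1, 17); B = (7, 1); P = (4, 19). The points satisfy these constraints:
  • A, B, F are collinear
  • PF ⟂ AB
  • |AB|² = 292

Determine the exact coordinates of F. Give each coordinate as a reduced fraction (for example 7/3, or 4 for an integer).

F = (52/73, 1297/73)

1. F_x = 52/73  [[A, B, F are collinear ⇒ 16x+6y-118=0] ∩ [PF ⟂ AB ⇒ 6x-16y+280=0]]
2. F_y = 1297/73  [[A, B, F are collinear ⇒ 16x+6y-118=0] ∩ [PF ⟂ AB ⇒ 6x-16y+280=0]]
   so F = (52/73, 1297/73)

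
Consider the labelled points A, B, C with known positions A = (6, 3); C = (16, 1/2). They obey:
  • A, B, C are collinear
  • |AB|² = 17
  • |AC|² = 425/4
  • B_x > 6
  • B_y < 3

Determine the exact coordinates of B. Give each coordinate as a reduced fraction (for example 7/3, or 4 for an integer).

B = (10, 2)

1. B_x = 10  [[A, B, C are collinear ⇒ -5/2x-10y+45=0] ∩ [|B−(6, 3)|²=17]]
2. B_y = 2  [[A, B, C are collinear ⇒ -5/2x-10y+45=0] ∩ [|B−(6, 3)|²=17]]
   so B = (10, 2)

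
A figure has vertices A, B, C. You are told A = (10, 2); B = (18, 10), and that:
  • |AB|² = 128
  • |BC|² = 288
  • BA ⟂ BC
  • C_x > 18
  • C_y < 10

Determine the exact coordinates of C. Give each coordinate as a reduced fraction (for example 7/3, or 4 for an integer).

C = (30, -2)

1. C_x = 30  [[BA ⟂ BC ⇒ -8x-8y+224=0] ∩ [|C−(18, 10)|²=288]]
2. C_y = -2  [[BA ⟂ BC ⇒ -8x-8y+224=0] ∩ [|C−(18, 10)|²=288]]
   so C = (30, -2)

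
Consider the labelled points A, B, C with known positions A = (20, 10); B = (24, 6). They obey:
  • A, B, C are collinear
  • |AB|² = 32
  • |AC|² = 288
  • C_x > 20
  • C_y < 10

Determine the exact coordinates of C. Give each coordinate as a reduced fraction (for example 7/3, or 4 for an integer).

C = (32, -2)

1. C_x = 32  [[A, B, C are collinear ⇒ 4x+4y-120=0] ∩ [|C−(20, 10)|²=288]]
2. C_y = -2  [[A, B, C are collinear ⇒ 4x+4y-120=0] ∩ [|C−(20, 10)|²=288]]
   so C = (32, -2)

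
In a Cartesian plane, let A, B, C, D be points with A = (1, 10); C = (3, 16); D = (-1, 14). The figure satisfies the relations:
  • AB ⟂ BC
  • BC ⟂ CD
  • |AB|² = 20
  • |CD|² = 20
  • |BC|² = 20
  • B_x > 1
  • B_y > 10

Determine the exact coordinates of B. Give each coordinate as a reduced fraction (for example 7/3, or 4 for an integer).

B = (5, 12)

1. B_x = 5  [[BC ⟂ CD ⇒ 4x+2y-44=0] ∩ [|B−(1, 10)|²=20]]
2. B_y = 12  [[BC ⟂ CD ⇒ 4x+2y-44=0] ∩ [|B−(1, 10)|²=20]]
   so B = (5, 12)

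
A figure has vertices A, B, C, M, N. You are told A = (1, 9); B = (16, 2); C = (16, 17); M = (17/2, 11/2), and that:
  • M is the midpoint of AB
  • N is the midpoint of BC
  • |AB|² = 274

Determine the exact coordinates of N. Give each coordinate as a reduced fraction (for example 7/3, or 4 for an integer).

N = (16, 19/2)

1. N_x = 16  [2·N = B+C = (16, 2)+(16, 17)]
2. N_y = 19/2  [2·N = B+C = (16, 2)+(16, 17)]
   so N = (16, 19/2)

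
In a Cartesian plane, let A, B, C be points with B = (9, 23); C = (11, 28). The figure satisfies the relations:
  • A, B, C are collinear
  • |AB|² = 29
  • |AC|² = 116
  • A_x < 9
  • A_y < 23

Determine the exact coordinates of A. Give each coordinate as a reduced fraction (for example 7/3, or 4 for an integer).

A = (7, 18)

1. A_x = 7  [[A, B, C are collinear ⇒ -5x+2y-1=0] ∩ [|A−(9, 23)|²=29]]
2. A_y = 18  [[A, B, C are collinear ⇒ -5x+2y-1=0] ∩ [|A−(9, 23)|²=29]]
   so A = (7, 18)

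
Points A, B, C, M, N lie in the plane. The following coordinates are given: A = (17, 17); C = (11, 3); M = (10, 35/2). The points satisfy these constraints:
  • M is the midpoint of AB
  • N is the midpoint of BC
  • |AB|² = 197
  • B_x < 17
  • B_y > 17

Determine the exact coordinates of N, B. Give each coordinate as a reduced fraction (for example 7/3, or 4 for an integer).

1. B_x = 3  [B = 2·M−A = 2·(10, 35/2)−(17, 17)]
2. B_y = 18  [B = 2·M−A = 2·(10, 35/2)−(17, 17)]
   so B = (3, 18)
3. N_x = 7  [2·N = B+C = (3, 18)+(11, 3)]
4. N_y = 21/2  [2·N = B+C = (3, 18)+(11, 3)]
   so N = (7, 21/2)

N = (7, 21/2)
B = (3, 18)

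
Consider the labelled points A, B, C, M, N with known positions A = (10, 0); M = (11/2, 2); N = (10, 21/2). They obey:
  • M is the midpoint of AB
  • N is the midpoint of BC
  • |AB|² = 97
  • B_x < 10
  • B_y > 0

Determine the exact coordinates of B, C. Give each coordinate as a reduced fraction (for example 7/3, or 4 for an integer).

B = (1, 4)
C = (19, 17)

1. B_x = 1  [B = 2·M−A = 2·(11/2, 2)−(10, 0)]
2. B_y = 4  [B = 2·M−A = 2·(11/2, 2)−(10, 0)]
   so B = (1, 4)
3. C_x = 19  [C = 2·N−B = 2·(10, 21/2)−(1, 4)]
4. C_y = 17  [C = 2·N−B = 2·(10, 21/2)−(1, 4)]
   so C = (19, 17)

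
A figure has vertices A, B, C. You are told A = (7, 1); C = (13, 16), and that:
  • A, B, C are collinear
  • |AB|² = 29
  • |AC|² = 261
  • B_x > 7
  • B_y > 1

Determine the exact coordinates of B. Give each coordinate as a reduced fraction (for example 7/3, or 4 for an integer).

1. B_x = 9  [[A, B, C are collinear ⇒ 15x-6y-99=0] ∩ [|B−(7, 1)|²=29]]
2. B_y = 6  [[A, B, C are collinear ⇒ 15x-6y-99=0] ∩ [|B−(7, 1)|²=29]]
   so B = (9, 6)

B = (9, 6)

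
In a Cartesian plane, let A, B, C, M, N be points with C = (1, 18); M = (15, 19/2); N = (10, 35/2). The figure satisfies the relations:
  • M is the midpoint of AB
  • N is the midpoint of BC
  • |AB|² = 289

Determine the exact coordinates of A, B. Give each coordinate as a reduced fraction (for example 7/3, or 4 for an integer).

A = (11, 2)
B = (19, 17)

1. B_x = 19  [B = 2·N−C = 2·(10, 35/2)−(1, 18)]
2. B_y = 17  [B = 2·N−C = 2·(10, 35/2)−(1, 18)]
   so B = (19, 17)
3. A_x = 11  [A = 2·M−B = 2·(15, 19/2)−(19, 17)]
4. A_y = 2  [A = 2·M−B = 2·(15, 19/2)−(19, 17)]
   so A = (11, 2)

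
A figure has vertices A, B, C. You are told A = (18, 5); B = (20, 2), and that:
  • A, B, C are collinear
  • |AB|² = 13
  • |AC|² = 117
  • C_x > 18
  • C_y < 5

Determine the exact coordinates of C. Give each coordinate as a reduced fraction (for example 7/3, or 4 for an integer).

1. C_x = 24  [[A, B, C are collinear ⇒ 3x+2y-64=0] ∩ [|C−(18, 5)|²=117]]
2. C_y = -4  [[A, B, C are collinear ⇒ 3x+2y-64=0] ∩ [|C−(18, 5)|²=117]]
   so C = (24, -4)

C = (24, -4)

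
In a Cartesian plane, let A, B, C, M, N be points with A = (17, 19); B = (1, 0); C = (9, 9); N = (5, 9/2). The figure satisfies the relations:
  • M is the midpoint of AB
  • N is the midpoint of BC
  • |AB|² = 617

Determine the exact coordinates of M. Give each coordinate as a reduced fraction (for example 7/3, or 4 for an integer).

1. M_x = 9  [2·M = A+B = (17, 19)+(1, 0)]
2. M_y = 19/2  [2·M = A+B = (17, 19)+(1, 0)]
   so M = (9, 19/2)

M = (9, 19/2)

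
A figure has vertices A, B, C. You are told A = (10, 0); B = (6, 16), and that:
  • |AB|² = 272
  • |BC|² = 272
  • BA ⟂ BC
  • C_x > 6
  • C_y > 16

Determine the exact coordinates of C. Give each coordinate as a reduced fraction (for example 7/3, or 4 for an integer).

C = (22, 20)

1. C_x = 22  [[BA ⟂ BC ⇒ 4x-16y+232=0] ∩ [|C−(6, 16)|²=272]]
2. C_y = 20  [[BA ⟂ BC ⇒ 4x-16y+232=0] ∩ [|C−(6, 16)|²=272]]
   so C = (22, 20)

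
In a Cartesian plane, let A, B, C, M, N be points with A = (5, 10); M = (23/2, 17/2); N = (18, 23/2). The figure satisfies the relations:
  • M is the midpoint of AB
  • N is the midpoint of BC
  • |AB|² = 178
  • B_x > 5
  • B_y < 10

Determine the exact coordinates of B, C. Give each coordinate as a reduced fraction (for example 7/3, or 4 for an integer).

B = (18, 7)
C = (18, 16)

1. B_x = 18  [B = 2·M−A = 2·(23/2, 17/2)−(5, 10)]
2. B_y = 7  [B = 2·M−A = 2·(23/2, 17/2)−(5, 10)]
   so B = (18, 7)
3. C_x = 18  [C = 2·N−B = 2·(18, 23/2)−(18, 7)]
4. C_y = 16  [C = 2·N−B = 2·(18, 23/2)−(18, 7)]
   so C = (18, 16)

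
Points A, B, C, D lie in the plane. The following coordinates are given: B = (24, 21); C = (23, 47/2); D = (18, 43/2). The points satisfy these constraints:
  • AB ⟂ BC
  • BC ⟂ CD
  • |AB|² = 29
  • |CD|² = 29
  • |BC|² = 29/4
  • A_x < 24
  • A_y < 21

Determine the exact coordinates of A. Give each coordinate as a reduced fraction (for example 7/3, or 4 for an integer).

A = (19, 19)

1. A_x = 19  [[AB ⟂ BC ⇒ 1x-5/2y+57/2=0] ∩ [|A−(24, 21)|²=29]]
2. A_y = 19  [[AB ⟂ BC ⇒ 1x-5/2y+57/2=0] ∩ [|A−(24, 21)|²=29]]
   so A = (19, 19)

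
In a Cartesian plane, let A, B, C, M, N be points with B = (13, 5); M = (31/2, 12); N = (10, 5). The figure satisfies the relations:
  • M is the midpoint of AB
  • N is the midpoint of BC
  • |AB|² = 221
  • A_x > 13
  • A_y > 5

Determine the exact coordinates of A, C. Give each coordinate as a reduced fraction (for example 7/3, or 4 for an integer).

1. A_x = 18  [A = 2·M−B = 2·(31/2, 12)−(13, 5)]
2. A_y = 19  [A = 2·M−B = 2·(31/2, 12)−(13, 5)]
   so A = (18, 19)
3. C_x = 7  [C = 2·N−B = 2·(10, 5)−(13, 5)]
4. C_y = 5  [C = 2·N−B = 2·(10, 5)−(13, 5)]
   so C = (7, 5)

A = (18, 19)
C = (7, 5)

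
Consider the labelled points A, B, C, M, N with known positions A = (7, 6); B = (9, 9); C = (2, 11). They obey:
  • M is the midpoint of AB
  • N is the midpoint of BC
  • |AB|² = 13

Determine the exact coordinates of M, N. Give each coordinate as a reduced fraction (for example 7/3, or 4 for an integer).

M = (8, 15/2)
N = (11/2, 10)

1. M_x = 8  [2·M = A+B = (7, 6)+(9, 9)]
2. M_y = 15/2  [2·M = A+B = (7, 6)+(9, 9)]
   so M = (8, 15/2)
3. N_x = 11/2  [2·N = B+C = (9, 9)+(2, 11)]
4. N_y = 10  [2·N = B+C = (9, 9)+(2, 11)]
   so N = (11/2, 10)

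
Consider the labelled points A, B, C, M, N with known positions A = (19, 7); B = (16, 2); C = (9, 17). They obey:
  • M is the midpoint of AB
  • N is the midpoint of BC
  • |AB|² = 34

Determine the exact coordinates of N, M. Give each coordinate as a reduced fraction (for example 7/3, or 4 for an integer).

N = (25/2, 19/2)
M = (35/2, 9/2)

1. M_x = 35/2  [2·M = A+B = (19, 7)+(16, 2)]
2. M_y = 9/2  [2·M = A+B = (19, 7)+(16, 2)]
   so M = (35/2, 9/2)
3. N_x = 25/2  [2·N = B+C = (16, 2)+(9, 17)]
4. N_y = 19/2  [2·N = B+C = (16, 2)+(9, 17)]
   so N = (25/2, 19/2)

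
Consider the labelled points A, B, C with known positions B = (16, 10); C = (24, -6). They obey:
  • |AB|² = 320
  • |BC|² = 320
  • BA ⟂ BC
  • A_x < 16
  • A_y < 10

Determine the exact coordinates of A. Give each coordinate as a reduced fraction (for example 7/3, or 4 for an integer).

A = (0, 2)

1. A_x = 0  [[BA ⟂ BC ⇒ 8x-16y+32=0] ∩ [|A−(16, 10)|²=320]]
2. A_y = 2  [[BA ⟂ BC ⇒ 8x-16y+32=0] ∩ [|A−(16, 10)|²=320]]
   so A = (0, 2)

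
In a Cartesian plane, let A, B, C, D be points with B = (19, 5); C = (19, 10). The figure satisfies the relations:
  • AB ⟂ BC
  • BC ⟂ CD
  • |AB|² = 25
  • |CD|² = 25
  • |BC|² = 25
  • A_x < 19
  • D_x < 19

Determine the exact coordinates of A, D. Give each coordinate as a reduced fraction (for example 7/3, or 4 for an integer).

A = (14, 5)
D = (14, 10)

1. A_x = 14  [[AB ⟂ BC ⇒ -5y+25=0] ∩ [|A−(19, 5)|²=25]]
2. A_y = 5  [[AB ⟂ BC ⇒ -5y+25=0] ∩ [|A−(19, 5)|²=25]]
   so A = (14, 5)
3. D_x = 14  [[BC ⟂ CD ⇒ 5y-50=0] ∩ [|D−(19, 10)|²=25]]
4. D_y = 10  [[BC ⟂ CD ⇒ 5y-50=0] ∩ [|D−(19, 10)|²=25]]
   so D = (14, 10)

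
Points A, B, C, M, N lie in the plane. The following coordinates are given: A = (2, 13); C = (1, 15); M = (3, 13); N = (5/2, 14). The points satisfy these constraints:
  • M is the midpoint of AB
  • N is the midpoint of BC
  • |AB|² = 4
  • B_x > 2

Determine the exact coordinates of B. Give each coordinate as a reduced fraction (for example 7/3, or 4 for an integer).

B = (4, 13)

1. B_x = 4  [B = 2·M−A = 2·(3, 13)−(2, 13)]
2. B_y = 13  [B = 2·M−A = 2·(3, 13)−(2, 13)]
   so B = (4, 13)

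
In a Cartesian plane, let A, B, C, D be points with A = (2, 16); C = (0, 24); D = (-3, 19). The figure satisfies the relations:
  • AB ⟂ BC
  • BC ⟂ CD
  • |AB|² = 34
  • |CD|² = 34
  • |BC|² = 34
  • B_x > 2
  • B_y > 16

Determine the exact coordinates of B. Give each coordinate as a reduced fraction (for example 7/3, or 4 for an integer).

B = (5, 21)

1. B_x = 5  [[BC ⟂ CD ⇒ 3x+5y-120=0] ∩ [|B−(2, 16)|²=34]]
2. B_y = 21  [[BC ⟂ CD ⇒ 3x+5y-120=0] ∩ [|B−(2, 16)|²=34]]
   so B = (5, 21)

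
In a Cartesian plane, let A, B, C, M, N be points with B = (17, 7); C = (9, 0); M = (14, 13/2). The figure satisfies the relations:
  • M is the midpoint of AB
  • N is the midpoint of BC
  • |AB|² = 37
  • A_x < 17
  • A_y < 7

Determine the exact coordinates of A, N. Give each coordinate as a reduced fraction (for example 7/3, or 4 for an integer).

1. A_x = 11  [A = 2·M−B = 2·(14, 13/2)−(17, 7)]
2. A_y = 6  [A = 2·M−B = 2·(14, 13/2)−(17, 7)]
   so A = (11, 6)
3. N_x = 13  [2·N = B+C = (17, 7)+(9, 0)]
4. N_y = 7/2  [2·N = B+C = (17, 7)+(9, 0)]
   so N = (13, 7/2)

A = (11, 6)
N = (13, 7/2)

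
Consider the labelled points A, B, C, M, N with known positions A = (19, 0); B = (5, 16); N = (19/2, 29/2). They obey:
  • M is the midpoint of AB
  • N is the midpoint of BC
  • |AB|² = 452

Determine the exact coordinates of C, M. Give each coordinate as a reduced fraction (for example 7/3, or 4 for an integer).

C = (14, 13)
M = (12, 8)

1. M_x = 12  [2·M = A+B = (19, 0)+(5, 16)]
2. M_y = 8  [2·M = A+B = (19, 0)+(5, 16)]
   so M = (12, 8)
3. C_x = 14  [C = 2·N−B = 2·(19/2, 29/2)−(5, 16)]
4. C_y = 13  [C = 2·N−B = 2·(19/2, 29/2)−(5, 16)]
   so C = (14, 13)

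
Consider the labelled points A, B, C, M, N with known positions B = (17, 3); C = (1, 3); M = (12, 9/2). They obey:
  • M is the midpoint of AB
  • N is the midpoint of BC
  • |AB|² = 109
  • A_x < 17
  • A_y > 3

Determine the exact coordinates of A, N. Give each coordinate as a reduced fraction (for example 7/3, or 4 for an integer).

1. A_x = 7  [A = 2·M−B = 2·(12, 9/2)−(17, 3)]
2. A_y = 6  [A = 2·M−B = 2·(12, 9/2)−(17, 3)]
   so A = (7, 6)
3. N_x = 9  [2·N = B+C = (17, 3)+(1, 3)]
4. N_y = 3  [2·N = B+C = (17, 3)+(1, 3)]
   so N = (9, 3)

A = (7, 6)
N = (9, 3)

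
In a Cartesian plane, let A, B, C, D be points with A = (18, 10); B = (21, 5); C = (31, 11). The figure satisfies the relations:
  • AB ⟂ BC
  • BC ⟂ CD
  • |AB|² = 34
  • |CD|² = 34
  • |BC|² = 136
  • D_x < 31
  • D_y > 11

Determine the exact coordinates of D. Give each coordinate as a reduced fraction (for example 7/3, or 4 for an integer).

D = (28, 16)

1. D_x = 28  [[BC ⟂ CD ⇒ 10x+6y-376=0] ∩ [|D−(31, 11)|²=34]]
2. D_y = 16  [[BC ⟂ CD ⇒ 10x+6y-376=0] ∩ [|D−(31, 11)|²=34]]
   so D = (28, 16)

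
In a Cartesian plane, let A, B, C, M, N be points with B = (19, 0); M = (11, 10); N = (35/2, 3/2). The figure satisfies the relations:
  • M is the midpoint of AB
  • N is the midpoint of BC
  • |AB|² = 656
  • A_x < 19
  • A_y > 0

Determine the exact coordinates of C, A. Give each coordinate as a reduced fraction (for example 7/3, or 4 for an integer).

C = (16, 3)
A = (3, 20)

1. A_x = 3  [A = 2·M−B = 2·(11, 10)−(19, 0)]
2. A_y = 20  [A = 2·M−B = 2·(11, 10)−(19, 0)]
   so A = (3, 20)
3. C_x = 16  [C = 2·N−B = 2·(35/2, 3/2)−(19, 0)]
4. C_y = 3  [C = 2·N−B = 2·(35/2, 3/2)−(19, 0)]
   so C = (16, 3)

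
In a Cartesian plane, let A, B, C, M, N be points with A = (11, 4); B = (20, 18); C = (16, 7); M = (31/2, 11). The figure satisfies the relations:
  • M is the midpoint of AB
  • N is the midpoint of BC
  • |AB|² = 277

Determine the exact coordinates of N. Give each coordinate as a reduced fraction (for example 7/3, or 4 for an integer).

N = (18, 25/2)

1. N_x = 18  [2·N = B+C = (20, 18)+(16, 7)]
2. N_y = 25/2  [2·N = B+C = (20, 18)+(16, 7)]
   so N = (18, 25/2)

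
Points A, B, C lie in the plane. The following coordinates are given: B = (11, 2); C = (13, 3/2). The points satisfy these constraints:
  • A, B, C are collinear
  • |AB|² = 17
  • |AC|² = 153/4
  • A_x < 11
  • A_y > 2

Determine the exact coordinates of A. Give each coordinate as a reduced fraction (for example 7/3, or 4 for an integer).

A = (7, 3)

1. A_x = 7  [[A, B, C are collinear ⇒ 1/2x+2y-19/2=0] ∩ [|A−(11, 2)|²=17]]
2. A_y = 3  [[A, B, C are collinear ⇒ 1/2x+2y-19/2=0] ∩ [|A−(11, 2)|²=17]]
   so A = (7, 3)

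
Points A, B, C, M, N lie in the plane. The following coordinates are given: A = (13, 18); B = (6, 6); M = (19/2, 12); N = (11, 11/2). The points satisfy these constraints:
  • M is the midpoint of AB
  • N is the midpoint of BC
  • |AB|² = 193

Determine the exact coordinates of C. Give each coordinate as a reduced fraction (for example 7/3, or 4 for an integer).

1. C_x = 16  [C = 2·N−B = 2·(11, 11/2)−(6, 6)]
2. C_y = 5  [C = 2·N−B = 2·(11, 11/2)−(6, 6)]
   so C = (16, 5)

C = (16, 5)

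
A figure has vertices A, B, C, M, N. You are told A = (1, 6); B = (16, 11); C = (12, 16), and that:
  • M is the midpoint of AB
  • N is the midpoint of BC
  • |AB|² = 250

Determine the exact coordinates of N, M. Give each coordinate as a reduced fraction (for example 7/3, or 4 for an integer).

1. M_x = 17/2  [2·M = A+B = (1, 6)+(16, 11)]
2. M_y = 17/2  [2·M = A+B = (1, 6)+(16, 11)]
   so M = (17/2, 17/2)
3. N_x = 14  [2·N = B+C = (16, 11)+(12, 16)]
4. N_y = 27/2  [2·N = B+C = (16, 11)+(12, 16)]
   so N = (14, 27/2)

N = (14, 27/2)
M = (17/2, 17/2)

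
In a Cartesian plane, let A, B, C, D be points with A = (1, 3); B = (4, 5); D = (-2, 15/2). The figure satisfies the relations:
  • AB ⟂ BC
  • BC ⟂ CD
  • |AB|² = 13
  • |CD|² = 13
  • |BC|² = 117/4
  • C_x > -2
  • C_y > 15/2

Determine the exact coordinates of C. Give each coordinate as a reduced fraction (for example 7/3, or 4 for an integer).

1. C_x = 1  [[AB ⟂ BC ⇒ 3x+2y-22=0] ∩ [|C−(-2, 15/2)|²=13]]
2. C_y = 19/2  [[AB ⟂ BC ⇒ 3x+2y-22=0] ∩ [|C−(-2, 15/2)|²=13]]
   so C = (1, 19/2)

C = (1, 19/2)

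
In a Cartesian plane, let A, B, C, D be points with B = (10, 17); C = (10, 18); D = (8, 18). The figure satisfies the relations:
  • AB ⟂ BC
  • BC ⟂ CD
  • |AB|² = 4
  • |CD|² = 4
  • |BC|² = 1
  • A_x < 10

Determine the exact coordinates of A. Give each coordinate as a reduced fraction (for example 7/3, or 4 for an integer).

A = (8, 17)

1. A_x = 8  [[AB ⟂ BC ⇒ -1y+17=0] ∩ [|A−(10, 17)|²=4]]
2. A_y = 17  [[AB ⟂ BC ⇒ -1y+17=0] ∩ [|A−(10, 17)|²=4]]
   so A = (8, 17)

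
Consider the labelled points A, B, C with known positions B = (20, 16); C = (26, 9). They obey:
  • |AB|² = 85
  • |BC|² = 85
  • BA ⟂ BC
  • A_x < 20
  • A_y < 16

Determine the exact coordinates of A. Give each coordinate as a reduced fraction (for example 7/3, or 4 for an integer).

A = (13, 10)

1. A_x = 13  [[BA ⟂ BC ⇒ 6x-7y-8=0] ∩ [|A−(20, 16)|²=85]]
2. A_y = 10  [[BA ⟂ BC ⇒ 6x-7y-8=0] ∩ [|A−(20, 16)|²=85]]
   so A = (13, 10)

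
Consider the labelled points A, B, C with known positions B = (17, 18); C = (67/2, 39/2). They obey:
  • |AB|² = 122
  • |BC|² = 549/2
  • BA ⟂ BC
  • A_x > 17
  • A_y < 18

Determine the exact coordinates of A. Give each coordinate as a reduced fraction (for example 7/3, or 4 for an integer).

A = (18, 7)

1. A_x = 18  [[BA ⟂ BC ⇒ 33/2x+3/2y-615/2=0] ∩ [|A−(17, 18)|²=122]]
2. A_y = 7  [[BA ⟂ BC ⇒ 33/2x+3/2y-615/2=0] ∩ [|A−(17, 18)|²=122]]
   so A = (18, 7)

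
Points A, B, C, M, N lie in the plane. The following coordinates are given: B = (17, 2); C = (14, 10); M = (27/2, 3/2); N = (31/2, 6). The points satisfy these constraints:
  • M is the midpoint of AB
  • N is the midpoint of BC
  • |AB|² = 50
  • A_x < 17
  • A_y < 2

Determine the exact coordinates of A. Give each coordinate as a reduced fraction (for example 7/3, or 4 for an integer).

1. A_x = 10  [A = 2·M−B = 2·(27/2, 3/2)−(17, 2)]
2. A_y = 1  [A = 2·M−B = 2·(27/2, 3/2)−(17, 2)]
   so A = (10, 1)

A = (10, 1)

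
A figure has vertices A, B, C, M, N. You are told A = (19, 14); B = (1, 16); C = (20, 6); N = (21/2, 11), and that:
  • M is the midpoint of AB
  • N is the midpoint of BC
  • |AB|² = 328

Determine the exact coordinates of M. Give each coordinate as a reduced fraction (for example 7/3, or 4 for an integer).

1. M_x = 10  [2·M = A+B = (19, 14)+(1, 16)]
2. M_y = 15  [2·M = A+B = (19, 14)+(1, 16)]
   so M = (10, 15)

M = (10, 15)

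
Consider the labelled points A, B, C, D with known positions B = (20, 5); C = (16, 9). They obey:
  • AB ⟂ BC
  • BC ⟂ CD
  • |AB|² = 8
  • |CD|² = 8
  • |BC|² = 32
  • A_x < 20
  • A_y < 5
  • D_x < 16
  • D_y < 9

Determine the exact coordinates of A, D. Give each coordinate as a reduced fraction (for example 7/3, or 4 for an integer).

A = (18, 3)
D = (14, 7)

1. A_x = 18  [[AB ⟂ BC ⇒ 4x-4y-60=0] ∩ [|A−(20, 5)|²=8]]
2. A_y = 3  [[AB ⟂ BC ⇒ 4x-4y-60=0] ∩ [|A−(20, 5)|²=8]]
   so A = (18, 3)
3. D_x = 14  [[BC ⟂ CD ⇒ -4x+4y+28=0] ∩ [|D−(16, 9)|²=8]]
4. D_y = 7  [[BC ⟂ CD ⇒ -4x+4y+28=0] ∩ [|D−(16, 9)|²=8]]
   so D = (14, 7)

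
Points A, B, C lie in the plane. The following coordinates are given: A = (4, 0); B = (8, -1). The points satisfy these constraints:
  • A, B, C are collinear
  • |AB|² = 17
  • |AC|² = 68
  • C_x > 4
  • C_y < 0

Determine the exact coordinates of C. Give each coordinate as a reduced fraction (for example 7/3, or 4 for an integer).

1. C_x = 12  [[A, B, C are collinear ⇒ 1x+4y-4=0] ∩ [|C−(4, 0)|²=68]]
2. C_y = -2  [[A, B, C are collinear ⇒ 1x+4y-4=0] ∩ [|C−(4, 0)|²=68]]
   so C = (12, -2)

C = (12, -2)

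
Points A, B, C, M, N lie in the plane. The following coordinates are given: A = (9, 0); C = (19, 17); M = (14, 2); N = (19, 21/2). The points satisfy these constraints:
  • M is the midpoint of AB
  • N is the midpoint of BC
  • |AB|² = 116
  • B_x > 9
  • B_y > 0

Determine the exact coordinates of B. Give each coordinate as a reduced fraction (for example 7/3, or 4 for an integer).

1. B_x = 19  [B = 2·M−A = 2·(14, 2)−(9, 0)]
2. B_y = 4  [B = 2·M−A = 2·(14, 2)−(9, 0)]
   so B = (19, 4)

B = (19, 4)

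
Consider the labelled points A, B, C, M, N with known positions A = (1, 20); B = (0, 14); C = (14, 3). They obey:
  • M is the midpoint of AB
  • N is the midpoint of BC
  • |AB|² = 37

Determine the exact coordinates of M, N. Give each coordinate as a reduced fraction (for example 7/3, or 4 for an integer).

M = (1/2, 17)
N = (7, 17/2)

1. M_x = 1/2  [2·M = A+B = (1, 20)+(0, 14)]
2. M_y = 17  [2·M = A+B = (1, 20)+(0, 14)]
   so M = (1/2, 17)
3. N_x = 7  [2·N = B+C = (0, 14)+(14, 3)]
4. N_y = 17/2  [2·N = B+C = (0, 14)+(14, 3)]
   so N = (7, 17/2)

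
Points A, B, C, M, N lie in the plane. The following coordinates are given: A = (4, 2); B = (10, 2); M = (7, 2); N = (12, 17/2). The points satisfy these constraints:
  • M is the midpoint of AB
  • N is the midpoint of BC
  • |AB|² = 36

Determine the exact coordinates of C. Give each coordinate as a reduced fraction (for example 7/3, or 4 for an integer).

1. C_x = 14  [C = 2·N−B = 2·(12, 17/2)−(10, 2)]
2. C_y = 15  [C = 2·N−B = 2·(12, 17/2)−(10, 2)]
   so C = (14, 15)

C = (14, 15)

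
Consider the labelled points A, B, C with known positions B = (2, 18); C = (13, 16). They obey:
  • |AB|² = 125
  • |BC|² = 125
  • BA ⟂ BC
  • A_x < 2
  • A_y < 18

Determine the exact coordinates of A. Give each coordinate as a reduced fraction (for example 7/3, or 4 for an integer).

1. A_x = 0  [[BA ⟂ BC ⇒ 11x-2y+14=0] ∩ [|A−(2, 18)|²=125]]
2. A_y = 7  [[BA ⟂ BC ⇒ 11x-2y+14=0] ∩ [|A−(2, 18)|²=125]]
   so A = (0, 7)

A = (0, 7)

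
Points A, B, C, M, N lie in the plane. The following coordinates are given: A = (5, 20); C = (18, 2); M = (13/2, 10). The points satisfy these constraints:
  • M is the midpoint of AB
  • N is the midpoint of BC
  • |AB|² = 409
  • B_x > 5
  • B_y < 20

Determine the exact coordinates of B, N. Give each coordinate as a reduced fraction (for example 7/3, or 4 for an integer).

1. B_x = 8  [B = 2·M−A = 2·(13/2, 10)−(5, 20)]
2. B_y = 0  [B = 2·M−A = 2·(13/2, 10)−(5, 20)]
   so B = (8, 0)
3. N_x = 13  [2·N = B+C = (8, 0)+(18, 2)]
4. N_y = 1  [2·N = B+C = (8, 0)+(18, 2)]
   so N = (13, 1)

B = (8, 0)
N = (13, 1)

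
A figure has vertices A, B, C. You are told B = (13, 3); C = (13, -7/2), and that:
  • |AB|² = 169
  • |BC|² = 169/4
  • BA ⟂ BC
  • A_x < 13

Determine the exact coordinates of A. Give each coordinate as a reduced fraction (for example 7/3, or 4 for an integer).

1. A_x = 0  [[BA ⟂ BC ⇒ -13/2y+39/2=0] ∩ [|A−(13, 3)|²=169]]
2. A_y = 3  [[BA ⟂ BC ⇒ -13/2y+39/2=0] ∩ [|A−(13, 3)|²=169]]
   so A = (0, 3)

A = (0, 3)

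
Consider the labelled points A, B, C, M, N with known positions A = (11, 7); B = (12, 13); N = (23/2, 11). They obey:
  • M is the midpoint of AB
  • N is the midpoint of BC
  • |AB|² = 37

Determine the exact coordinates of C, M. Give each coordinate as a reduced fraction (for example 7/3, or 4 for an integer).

C = (11, 9)
M = (23/2, 10)

1. M_x = 23/2  [2·M = A+B = (11, 7)+(12, 13)]
2. M_y = 10  [2·M = A+B = (11, 7)+(12, 13)]
   so M = (23/2, 10)
3. C_x = 11  [C = 2·N−B = 2·(23/2, 11)−(12, 13)]
4. C_y = 9  [C = 2·N−B = 2·(23/2, 11)−(12, 13)]
   so C = (11, 9)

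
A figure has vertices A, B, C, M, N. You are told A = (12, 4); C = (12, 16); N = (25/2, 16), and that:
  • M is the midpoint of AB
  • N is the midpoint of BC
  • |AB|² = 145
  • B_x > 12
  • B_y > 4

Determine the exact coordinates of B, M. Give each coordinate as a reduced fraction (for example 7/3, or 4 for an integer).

1. B_x = 13  [B = 2·N−C = 2·(25/2, 16)−(12, 16)]
2. B_y = 16  [B = 2·N−C = 2·(25/2, 16)−(12, 16)]
   so B = (13, 16)
3. M_x = 25/2  [2·M = A+B = (12, 4)+(13, 16)]
4. M_y = 10  [2·M = A+B = (12, 4)+(13, 16)]
   so M = (25/2, 10)

B = (13, 16)
M = (25/2, 10)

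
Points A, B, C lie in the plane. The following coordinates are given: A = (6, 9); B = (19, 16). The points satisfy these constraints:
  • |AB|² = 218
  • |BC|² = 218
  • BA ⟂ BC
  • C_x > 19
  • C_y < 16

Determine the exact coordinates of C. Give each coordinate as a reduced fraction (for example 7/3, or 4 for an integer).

1. C_x = 26  [[BA ⟂ BC ⇒ -13x-7y+359=0] ∩ [|C−(19, 16)|²=218]]
2. C_y = 3  [[BA ⟂ BC ⇒ -13x-7y+359=0] ∩ [|C−(19, 16)|²=218]]
   so C = (26, 3)

C = (26, 3)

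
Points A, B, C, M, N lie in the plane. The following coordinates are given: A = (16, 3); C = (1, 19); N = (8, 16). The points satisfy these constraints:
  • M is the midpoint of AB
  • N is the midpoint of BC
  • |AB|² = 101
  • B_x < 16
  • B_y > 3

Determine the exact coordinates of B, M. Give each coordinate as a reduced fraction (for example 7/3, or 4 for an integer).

1. B_x = 15  [B = 2·N−C = 2·(8, 16)−(1, 19)]
2. B_y = 13  [B = 2·N−C = 2·(8, 16)−(1, 19)]
   so B = (15, 13)
3. M_x = 31/2  [2·M = A+B = (16, 3)+(15, 13)]
4. M_y = 8  [2·M = A+B = (16, 3)+(15, 13)]
   so M = (31/2, 8)

B = (15, 13)
M = (31/2, 8)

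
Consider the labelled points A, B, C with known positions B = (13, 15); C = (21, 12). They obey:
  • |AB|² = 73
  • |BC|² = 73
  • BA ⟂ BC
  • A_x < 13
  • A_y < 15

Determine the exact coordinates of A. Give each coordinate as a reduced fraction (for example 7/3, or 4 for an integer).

1. A_x = 10  [[BA ⟂ BC ⇒ 8x-3y-59=0] ∩ [|A−(13, 15)|²=73]]
2. A_y = 7  [[BA ⟂ BC ⇒ 8x-3y-59=0] ∩ [|A−(13, 15)|²=73]]
   so A = (10, 7)

A = (10, 7)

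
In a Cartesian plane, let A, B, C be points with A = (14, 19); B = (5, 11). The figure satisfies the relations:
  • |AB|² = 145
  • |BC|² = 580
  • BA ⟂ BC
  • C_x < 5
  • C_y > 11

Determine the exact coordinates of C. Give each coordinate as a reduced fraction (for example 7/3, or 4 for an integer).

1. C_x = -11  [[BA ⟂ BC ⇒ 9x+8y-133=0] ∩ [|C−(5, 11)|²=580]]
2. C_y = 29  [[BA ⟂ BC ⇒ 9x+8y-133=0] ∩ [|C−(5, 11)|²=580]]
   so C = (-11, 29)

C = (-11, 29)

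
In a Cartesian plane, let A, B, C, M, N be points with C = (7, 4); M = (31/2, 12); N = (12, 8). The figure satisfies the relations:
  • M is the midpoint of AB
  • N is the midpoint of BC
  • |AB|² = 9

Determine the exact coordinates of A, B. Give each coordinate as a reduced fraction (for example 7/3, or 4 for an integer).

A = (14, 12)
B = (17, 12)

1. B_x = 17  [B = 2·N−C = 2·(12, 8)−(7, 4)]
2. B_y = 12  [B = 2·N−C = 2·(12, 8)−(7, 4)]
   so B = (17, 12)
3. A_x = 14  [A = 2·M−B = 2·(31/2, 12)−(17, 12)]
4. A_y = 12  [A = 2·M−B = 2·(31/2, 12)−(17, 12)]
   so A = (14, 12)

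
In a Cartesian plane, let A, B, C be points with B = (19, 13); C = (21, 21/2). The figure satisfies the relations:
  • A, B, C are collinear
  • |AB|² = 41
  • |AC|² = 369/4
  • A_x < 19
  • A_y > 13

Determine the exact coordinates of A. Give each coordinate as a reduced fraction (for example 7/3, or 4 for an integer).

A = (15, 18)

1. A_x = 15  [[A, B, C are collinear ⇒ 5/2x+2y-147/2=0] ∩ [|A−(19, 13)|²=41]]
2. A_y = 18  [[A, B, C are collinear ⇒ 5/2x+2y-147/2=0] ∩ [|A−(19, 13)|²=41]]
   so A = (15, 18)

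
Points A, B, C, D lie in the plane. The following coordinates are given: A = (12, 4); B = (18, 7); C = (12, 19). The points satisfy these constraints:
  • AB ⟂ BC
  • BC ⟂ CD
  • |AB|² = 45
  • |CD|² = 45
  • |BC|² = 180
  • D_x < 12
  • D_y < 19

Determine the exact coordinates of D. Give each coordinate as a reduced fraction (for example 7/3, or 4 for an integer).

1. D_x = 6  [[BC ⟂ CD ⇒ -6x+12y-156=0] ∩ [|D−(12, 19)|²=45]]
2. D_y = 16  [[BC ⟂ CD ⇒ -6x+12y-156=0] ∩ [|D−(12, 19)|²=45]]
   so D = (6, 16)

D = (6, 16)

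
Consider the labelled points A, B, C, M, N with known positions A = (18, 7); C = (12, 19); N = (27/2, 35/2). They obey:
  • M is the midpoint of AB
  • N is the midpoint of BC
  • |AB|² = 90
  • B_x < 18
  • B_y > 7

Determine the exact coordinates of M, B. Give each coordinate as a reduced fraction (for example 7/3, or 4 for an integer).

1. B_x = 15  [B = 2·N−C = 2·(27/2, 35/2)−(12, 19)]
2. B_y = 16  [B = 2·N−C = 2·(27/2, 35/2)−(12, 19)]
   so B = (15, 16)
3. M_x = 33/2  [2·M = A+B = (18, 7)+(15, 16)]
4. M_y = 23/2  [2·M = A+B = (18, 7)+(15, 16)]
   so M = (33/2, 23/2)

M = (33/2, 23/2)
B = (15, 16)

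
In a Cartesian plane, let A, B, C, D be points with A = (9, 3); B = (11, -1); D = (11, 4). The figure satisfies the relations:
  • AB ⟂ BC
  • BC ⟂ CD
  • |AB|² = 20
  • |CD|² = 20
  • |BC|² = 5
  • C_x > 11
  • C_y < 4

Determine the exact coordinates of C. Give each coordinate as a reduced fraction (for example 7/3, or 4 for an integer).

1. C_x = 13  [[AB ⟂ BC ⇒ 2x-4y-26=0] ∩ [|C−(11, 4)|²=20]]
2. C_y = 0  [[AB ⟂ BC ⇒ 2x-4y-26=0] ∩ [|C−(11, 4)|²=20]]
   so C = (13, 0)

C = (13, 0)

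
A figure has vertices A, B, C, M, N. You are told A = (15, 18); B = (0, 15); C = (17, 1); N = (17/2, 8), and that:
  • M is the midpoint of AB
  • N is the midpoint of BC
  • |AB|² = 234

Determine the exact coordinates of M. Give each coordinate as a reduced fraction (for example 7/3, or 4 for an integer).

M = (15/2, 33/2)

1. M_x = 15/2  [2·M = A+B = (15, 18)+(0, 15)]
2. M_y = 33/2  [2·M = A+B = (15, 18)+(0, 15)]
   so M = (15/2, 33/2)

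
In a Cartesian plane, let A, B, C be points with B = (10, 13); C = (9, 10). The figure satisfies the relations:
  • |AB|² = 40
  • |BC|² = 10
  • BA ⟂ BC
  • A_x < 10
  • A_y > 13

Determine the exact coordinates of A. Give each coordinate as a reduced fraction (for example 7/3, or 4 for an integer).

1. A_x = 4  [[BA ⟂ BC ⇒ -1x-3y+49=0] ∩ [|A−(10, 13)|²=40]]
2. A_y = 15  [[BA ⟂ BC ⇒ -1x-3y+49=0] ∩ [|A−(10, 13)|²=40]]
   so A = (4, 15)

A = (4, 15)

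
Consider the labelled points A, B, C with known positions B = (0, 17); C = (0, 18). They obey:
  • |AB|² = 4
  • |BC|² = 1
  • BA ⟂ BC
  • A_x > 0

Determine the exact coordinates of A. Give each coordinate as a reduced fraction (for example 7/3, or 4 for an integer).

A = (2, 17)

1. A_x = 2  [[BA ⟂ BC ⇒ 1y-17=0] ∩ [|A−(0, 17)|²=4]]
2. A_y = 17  [[BA ⟂ BC ⇒ 1y-17=0] ∩ [|A−(0, 17)|²=4]]
   so A = (2, 17)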